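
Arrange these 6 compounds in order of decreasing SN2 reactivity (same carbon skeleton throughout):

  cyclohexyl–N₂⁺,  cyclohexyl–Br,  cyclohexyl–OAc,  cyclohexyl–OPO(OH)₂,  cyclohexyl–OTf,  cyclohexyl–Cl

Same R in every case — rank the leaving groups.
A good leaving group is a weak base: the lower the pKₐ of its conjugate acid, the more readily it departs.
cyclohexyl–N₂⁺ loses N₂: no meaningful conjugate acid; N₂ departs as an exceptionally stable neutral molecule
cyclohexyl–OTf loses OTf⁻: pKₐ(CF₃SO₃H (triflic acid)) ≈ -14
cyclohexyl–Br loses Br⁻: pKₐ(HBr) ≈ -9
cyclohexyl–Cl loses Cl⁻: pKₐ(HCl) ≈ -7
cyclohexyl–OPO(OH)₂ loses H₂PO₄⁻: pKₐ(H₃PO₄) ≈ 2.1
cyclohexyl–OAc loses AcO⁻: pKₐ(CH₃COOH) ≈ 4.8

cyclohexyl–N₂⁺ > cyclohexyl–OTf > cyclohexyl–Br > cyclohexyl–Cl > cyclohexyl–OPO(OH)₂ > cyclohexyl–OAc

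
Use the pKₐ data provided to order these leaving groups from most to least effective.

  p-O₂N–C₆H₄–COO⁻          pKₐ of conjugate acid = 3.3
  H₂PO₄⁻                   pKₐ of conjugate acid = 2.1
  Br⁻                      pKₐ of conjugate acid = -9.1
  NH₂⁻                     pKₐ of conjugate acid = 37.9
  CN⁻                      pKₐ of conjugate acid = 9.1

Lower conjugate-acid pKₐ ⇒ weaker base ⇒ better leaving group.
Sorting by the given values: Br⁻ (-9.1), H₂PO₄⁻ (2.1), p-O₂N–C₆H₄–COO⁻ (3.3), CN⁻ (9.1), NH₂⁻ (37.9).

Br⁻ > H₂PO₄⁻ > p-O₂N–C₆H₄–COO⁻ > CN⁻ > NH₂⁻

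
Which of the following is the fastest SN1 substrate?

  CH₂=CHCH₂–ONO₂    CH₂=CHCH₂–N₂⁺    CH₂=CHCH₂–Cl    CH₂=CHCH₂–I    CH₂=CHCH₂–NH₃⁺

CH₂=CHCH₂–N₂⁺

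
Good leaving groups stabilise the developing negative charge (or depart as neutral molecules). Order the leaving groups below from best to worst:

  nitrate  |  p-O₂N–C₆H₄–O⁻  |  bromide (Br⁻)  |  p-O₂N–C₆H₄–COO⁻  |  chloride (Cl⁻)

bromide (Br⁻): pKₐ(HBr) ≈ -9
chloride (Cl⁻): pKₐ(HCl) ≈ -7
nitrate: pKₐ(HNO₃) ≈ -1.3 — resonance-delocalised over three oxygens
p-O₂N–C₆H₄–COO⁻: pKₐ(p-nitrobenzoic acid) ≈ 3.4 — electron-withdrawing nitro group stabilises the carboxylate
p-O₂N–C₆H₄–O⁻: pKₐ(p-nitrophenol) ≈ 7.2 — nitro group delocalises the charge; the classic chromogenic LG

bromide (Br⁻) > chloride (Cl⁻) > nitrate > p-O₂N–C₆H₄–COO⁻ > p-O₂N–C₆H₄–O⁻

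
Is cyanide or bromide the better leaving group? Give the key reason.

bromide is the better leaving group.
pKₐ(HBr) ≈ -9 versus pKₐ(HCN) ≈ 9.2: bromide is the much weaker base.
Weak base; good leaving group.

bromide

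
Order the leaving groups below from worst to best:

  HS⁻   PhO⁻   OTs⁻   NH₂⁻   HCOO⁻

NH₂⁻ < PhO⁻ < HS⁻ < HCOO⁻ < OTs⁻

A good leaving group is a weak base: the lower the pKₐ of its conjugate acid, the more readily it departs.
OTs⁻: pKₐ(p-CH₃C₆H₄SO₃H (TsOH)) ≈ -2.8 — resonance-delocalised arenesulfonate
HCOO⁻: pKₐ(HCOOH) ≈ 3.8 — resonance-stabilised carboxylate
HS⁻: pKₐ(H₂S) ≈ 7
PhO⁻: pKₐ(C₆H₅OH (phenol)) ≈ 10 — resonance into the ring helps, but still a poor LG
NH₂⁻: pKₐ(NH₃) ≈ 38
Listed from poorest to best leaving group as asked.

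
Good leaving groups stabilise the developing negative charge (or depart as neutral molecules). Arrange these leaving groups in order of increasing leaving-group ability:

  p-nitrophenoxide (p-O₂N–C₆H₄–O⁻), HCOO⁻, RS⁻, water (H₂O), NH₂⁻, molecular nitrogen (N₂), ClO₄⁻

NH₂⁻ < RS⁻ < p-nitrophenoxide (p-O₂N–C₆H₄–O⁻) < HCOO⁻ < water (H₂O) < ClO₄⁻ < molecular nitrogen (N₂)

The more stable X⁻ (or X) is on its own — i.e. the weaker a base it is — the better a leaving group it makes.
molecular nitrogen (N₂): no meaningful conjugate acid; N₂ departs as an exceptionally stable neutral molecule
ClO₄⁻: pKₐ(HClO₄) ≈ -10 — extremely weak base; rarely used for safety reasons
water (H₂O): pKₐ(H₃O⁺) ≈ -1.7 — neutral; leaves from a protonated alcohol (R–OH₂⁺)
HCOO⁻: pKₐ(HCOOH) ≈ 3.8
p-nitrophenoxide (p-O₂N–C₆H₄–O⁻): pKₐ(p-nitrophenol) ≈ 7.2 — nitro group delocalises the charge; the classic chromogenic LG
RS⁻: pKₐ(RSH (a thiol)) ≈ 10.5
NH₂⁻: pKₐ(NH₃) ≈ 38
The question asks for worst first, so the sequence is read in increasing leaving-group ability.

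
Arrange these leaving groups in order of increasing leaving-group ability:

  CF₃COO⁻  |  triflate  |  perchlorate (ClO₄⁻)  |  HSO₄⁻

Leaving-group ability tracks the stability of the departed species; conjugate-acid pKₐ is the usual yardstick (lower pKₐ → better LG).
triflate: pKₐ(CF₃SO₃H (triflic acid)) ≈ -14 — charge spread over three oxygens and a CF₃ group; the premier leaving group in synthesis
perchlorate (ClO₄⁻): pKₐ(HClO₄) ≈ -10
HSO₄⁻: pKₐ(H₂SO₄) ≈ -3
CF₃COO⁻: pKₐ(CF₃COOH) ≈ 0.2
The question asks for worst first, so the sequence is read in increasing leaving-group ability.

CF₃COO⁻ < HSO₄⁻ < perchlorate (ClO₄⁻) < triflate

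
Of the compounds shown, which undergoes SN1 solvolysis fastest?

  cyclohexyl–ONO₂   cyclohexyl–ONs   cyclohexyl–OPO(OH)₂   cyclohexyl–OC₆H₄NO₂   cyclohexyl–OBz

cyclohexyl–ONs

Same R in every case — rank the leaving groups.
Leaving-group ability tracks the stability of the departed species; conjugate-acid pKₐ is the usual yardstick (lower pKₐ → better LG).
cyclohexyl–ONs loses ONs⁻: pKₐ(p-O₂NC₆H₄SO₃H) ≈ -3.5
cyclohexyl–ONO₂ loses NO₃⁻: pKₐ(HNO₃) ≈ -1.3
cyclohexyl–OPO(OH)₂ loses H₂PO₄⁻: pKₐ(H₃PO₄) ≈ 2.1
cyclohexyl–OBz loses PhCOO⁻: pKₐ(C₆H₅COOH) ≈ 4.2
cyclohexyl–OC₆H₄NO₂ loses p-O₂N–C₆H₄–O⁻: pKₐ(p-nitrophenol) ≈ 7.2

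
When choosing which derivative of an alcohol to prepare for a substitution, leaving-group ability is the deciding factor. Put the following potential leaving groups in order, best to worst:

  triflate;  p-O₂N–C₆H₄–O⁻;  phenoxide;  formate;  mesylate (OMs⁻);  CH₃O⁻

triflate: pKₐ(CF₃SO₃H (triflic acid)) ≈ -14
mesylate (OMs⁻): pKₐ(CH₃SO₃H (MsOH)) ≈ -1.9
formate: pKₐ(HCOOH) ≈ 3.8
p-O₂N–C₆H₄–O⁻: pKₐ(p-nitrophenol) ≈ 7.2
phenoxide: pKₐ(C₆H₅OH (phenol)) ≈ 10
CH₃O⁻: pKₐ(CH₃OH) ≈ 15.5

triflate > mesylate (OMs⁻) > formate > p-O₂N–C₆H₄–O⁻ > phenoxide > CH₃O⁻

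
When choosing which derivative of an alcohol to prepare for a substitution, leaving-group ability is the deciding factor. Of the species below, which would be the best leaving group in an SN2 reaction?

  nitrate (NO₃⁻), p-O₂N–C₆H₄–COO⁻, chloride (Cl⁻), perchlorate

A good leaving group is a weak base: the lower the pKₐ of its conjugate acid, the more readily it departs.
perchlorate: pKₐ(HClO₄) ≈ -10
chloride (Cl⁻): pKₐ(HCl) ≈ -7
nitrate (NO₃⁻): pKₐ(HNO₃) ≈ -1.3
p-O₂N–C₆H₄–COO⁻: pKₐ(p-nitrobenzoic acid) ≈ 3.4

perchlorate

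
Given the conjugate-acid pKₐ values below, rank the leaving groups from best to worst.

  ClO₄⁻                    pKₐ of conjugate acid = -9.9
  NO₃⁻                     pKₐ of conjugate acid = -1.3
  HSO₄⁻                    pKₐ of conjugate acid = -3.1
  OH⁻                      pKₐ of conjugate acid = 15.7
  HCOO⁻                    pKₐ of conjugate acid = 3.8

ClO₄⁻ > HSO₄⁻ > NO₃⁻ > HCOO⁻ > OH⁻

Lower conjugate-acid pKₐ ⇒ weaker base ⇒ better leaving group.
Sorting by the given values: ClO₄⁻ (-9.9), HSO₄⁻ (-3.1), NO₃⁻ (-1.3), HCOO⁻ (3.8), OH⁻ (15.7).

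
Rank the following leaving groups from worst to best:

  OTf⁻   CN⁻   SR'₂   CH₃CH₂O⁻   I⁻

CH₃CH₂O⁻ < CN⁻ < SR'₂ < I⁻ < OTf⁻

Leaving-group ability tracks the stability of the departed species; conjugate-acid pKₐ is the usual yardstick (lower pKₐ → better LG).
OTf⁻: pKₐ(CF₃SO₃H (triflic acid)) ≈ -14
I⁻: pKₐ(HI) ≈ -10
SR'₂: pKₐ(R'₂SH⁺) ≈ -7
CN⁻: pKₐ(HCN) ≈ 9.2 — sp carbon stabilises the charge somewhat, but still a poor LG
CH₃CH₂O⁻: pKₐ(CH₃CH₂OH) ≈ 16 — strong base; alkoxides do not leave unassisted
Listed from poorest to best leaving group as asked.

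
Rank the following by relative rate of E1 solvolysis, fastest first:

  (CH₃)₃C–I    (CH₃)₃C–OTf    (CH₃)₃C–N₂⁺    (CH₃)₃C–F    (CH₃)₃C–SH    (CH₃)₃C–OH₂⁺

With the same alkyl group throughout, only the leaving group differentiates the rates.
Leaving-group ability tracks the stability of the departed species; conjugate-acid pKₐ is the usual yardstick (lower pKₐ → better LG).
(CH₃)₃C–N₂⁺ loses N₂: no meaningful conjugate acid; N₂ departs as an exceptionally stable neutral molecule
(CH₃)₃C–OTf loses OTf⁻: pKₐ(CF₃SO₃H (triflic acid)) ≈ -14
(CH₃)₃C–I loses I⁻: pKₐ(HI) ≈ -10
(CH₃)₃C–OH₂⁺ loses H₂O: pKₐ(H₃O⁺) ≈ -1.7
(CH₃)₃C–F loses F⁻: pKₐ(HF) ≈ 3.2
(CH₃)₃C–SH loses HS⁻: pKₐ(H₂S) ≈ 7

(CH₃)₃C–N₂⁺ > (CH₃)₃C–OTf > (CH₃)₃C–I > (CH₃)₃C–OH₂⁺ > (CH₃)₃C–F > (CH₃)₃C–SH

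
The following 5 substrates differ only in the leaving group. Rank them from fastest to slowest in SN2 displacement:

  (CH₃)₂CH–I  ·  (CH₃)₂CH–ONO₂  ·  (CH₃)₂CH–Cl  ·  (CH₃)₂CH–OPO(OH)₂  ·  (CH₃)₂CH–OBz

(CH₃)₂CH–I > (CH₃)₂CH–Cl > (CH₃)₂CH–ONO₂ > (CH₃)₂CH–OPO(OH)₂ > (CH₃)₂CH–OBz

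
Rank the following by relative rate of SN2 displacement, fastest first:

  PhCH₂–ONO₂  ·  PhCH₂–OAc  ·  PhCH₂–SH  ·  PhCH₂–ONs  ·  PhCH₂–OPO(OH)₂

PhCH₂–ONs > PhCH₂–ONO₂ > PhCH₂–OPO(OH)₂ > PhCH₂–OAc > PhCH₂–SH

Same R in every case — rank the leaving groups.
Leaving-group ability tracks the stability of the departed species; conjugate-acid pKₐ is the usual yardstick (lower pKₐ → better LG).
PhCH₂–ONs loses ONs⁻: pKₐ(p-O₂NC₆H₄SO₃H) ≈ -3.5
PhCH₂–ONO₂ loses NO₃⁻: pKₐ(HNO₃) ≈ -1.3
PhCH₂–OPO(OH)₂ loses H₂PO₄⁻: pKₐ(H₃PO₄) ≈ 2.1
PhCH₂–OAc loses AcO⁻: pKₐ(CH₃COOH) ≈ 4.8
PhCH₂–SH loses HS⁻: pKₐ(H₂S) ≈ 7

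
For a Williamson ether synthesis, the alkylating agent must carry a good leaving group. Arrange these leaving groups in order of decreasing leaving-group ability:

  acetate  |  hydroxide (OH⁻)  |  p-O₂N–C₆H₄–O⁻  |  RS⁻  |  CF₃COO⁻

A good leaving group is a weak base: the lower the pKₐ of its conjugate acid, the more readily it departs.
CF₃COO⁻: pKₐ(CF₃COOH) ≈ 0.2
acetate: pKₐ(CH₃COOH) ≈ 4.8 — resonance-stabilised but still a weak base
p-O₂N–C₆H₄–O⁻: pKₐ(p-nitrophenol) ≈ 7.2 — nitro group delocalises the charge; the classic chromogenic LG
RS⁻: pKₐ(RSH (a thiol)) ≈ 10.5 — moderately basic; rarely leaves without activation
hydroxide (OH⁻): pKₐ(H₂O) ≈ 15.7 — strong base; essentially never leaves without prior activation

CF₃COO⁻ > acetate > p-O₂N–C₆H₄–O⁻ > RS⁻ > hydroxide (OH⁻)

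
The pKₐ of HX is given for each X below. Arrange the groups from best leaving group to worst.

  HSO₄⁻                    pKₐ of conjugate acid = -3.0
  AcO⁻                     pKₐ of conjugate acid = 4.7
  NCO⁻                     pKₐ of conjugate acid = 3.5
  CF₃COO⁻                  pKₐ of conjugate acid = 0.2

Lower conjugate-acid pKₐ ⇒ weaker base ⇒ better leaving group.
Sorting by the given values: HSO₄⁻ (-3.0), CF₃COO⁻ (0.2), NCO⁻ (3.5), AcO⁻ (4.7).

HSO₄⁻ > CF₃COO⁻ > NCO⁻ > AcO⁻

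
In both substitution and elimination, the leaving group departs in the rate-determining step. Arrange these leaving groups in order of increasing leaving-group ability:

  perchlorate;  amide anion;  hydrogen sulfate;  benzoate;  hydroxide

perchlorate: pKₐ(HClO₄) ≈ -10
hydrogen sulfate: pKₐ(H₂SO₄) ≈ -3
benzoate: pKₐ(C₆H₅COOH) ≈ 4.2
hydroxide: pKₐ(H₂O) ≈ 15.7
amide anion: pKₐ(NH₃) ≈ 38
The question asks for worst first, so the sequence is read in increasing leaving-group ability.

amide anion < hydroxide < benzoate < hydrogen sulfate < perchlorate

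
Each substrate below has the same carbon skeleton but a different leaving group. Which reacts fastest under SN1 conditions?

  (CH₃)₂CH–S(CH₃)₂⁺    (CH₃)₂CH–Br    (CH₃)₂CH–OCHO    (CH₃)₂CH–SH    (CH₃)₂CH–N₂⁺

(CH₃)₂CH–N₂⁺

Same R in every case — rank the leaving groups.
A good leaving group is a weak base: the lower the pKₐ of its conjugate acid, the more readily it departs.
(CH₃)₂CH–N₂⁺ loses N₂: no meaningful conjugate acid; N₂ departs as an exceptionally stable neutral molecule
(CH₃)₂CH–Br loses Br⁻: pKₐ(HBr) ≈ -9
(CH₃)₂CH–S(CH₃)₂⁺ loses SR'₂: pKₐ(R'₂SH⁺) ≈ -7
(CH₃)₂CH–OCHO loses HCOO⁻: pKₐ(HCOOH) ≈ 3.8
(CH₃)₂CH–SH loses HS⁻: pKₐ(H₂S) ≈ 7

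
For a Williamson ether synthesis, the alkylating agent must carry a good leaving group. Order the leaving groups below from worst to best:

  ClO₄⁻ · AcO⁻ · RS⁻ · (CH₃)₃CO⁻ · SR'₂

Rank by basicity of the departing species: weakest base leaves most easily.
ClO₄⁻: pKₐ(HClO₄) ≈ -10
SR'₂: pKₐ(R'₂SH⁺) ≈ -7
AcO⁻: pKₐ(CH₃COOH) ≈ 4.8
RS⁻: pKₐ(RSH (a thiol)) ≈ 10.5
(CH₃)₃CO⁻: pKₐ(t-BuOH) ≈ 18
Listed from poorest to best leaving group as asked.

(CH₃)₃CO⁻ < RS⁻ < AcO⁻ < SR'₂ < ClO₄⁻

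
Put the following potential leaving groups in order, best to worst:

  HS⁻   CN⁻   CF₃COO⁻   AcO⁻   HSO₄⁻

HSO₄⁻ > CF₃COO⁻ > AcO⁻ > HS⁻ > CN⁻

HSO₄⁻: pKₐ(H₂SO₄) ≈ -3
CF₃COO⁻: pKₐ(CF₃COOH) ≈ 0.2
AcO⁻: pKₐ(CH₃COOH) ≈ 4.8
HS⁻: pKₐ(H₂S) ≈ 7
CN⁻: pKₐ(HCN) ≈ 9.2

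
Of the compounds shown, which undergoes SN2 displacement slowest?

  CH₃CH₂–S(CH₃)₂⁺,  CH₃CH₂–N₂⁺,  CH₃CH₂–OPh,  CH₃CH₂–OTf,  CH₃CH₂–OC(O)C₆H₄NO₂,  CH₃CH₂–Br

Same R in every case — rank the leaving groups.
Leaving-group ability tracks the stability of the departed species; conjugate-acid pKₐ is the usual yardstick (lower pKₐ → better LG).
CH₃CH₂–N₂⁺ loses N₂: no meaningful conjugate acid; N₂ departs as an exceptionally stable neutral molecule
CH₃CH₂–OTf loses OTf⁻: pKₐ(CF₃SO₃H (triflic acid)) ≈ -14
CH₃CH₂–Br loses Br⁻: pKₐ(HBr) ≈ -9
CH₃CH₂–S(CH₃)₂⁺ loses SR'₂: pKₐ(R'₂SH⁺) ≈ -7
CH₃CH₂–OC(O)C₆H₄NO₂ loses p-O₂N–C₆H₄–COO⁻: pKₐ(p-nitrobenzoic acid) ≈ 3.4
CH₃CH₂–OPh loses PhO⁻: pKₐ(C₆H₅OH (phenol)) ≈ 10

CH₃CH₂–OPh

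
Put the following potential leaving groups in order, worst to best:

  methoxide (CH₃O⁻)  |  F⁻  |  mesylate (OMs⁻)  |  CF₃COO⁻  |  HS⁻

A good leaving group is a weak base: the lower the pKₐ of its conjugate acid, the more readily it departs.
mesylate (OMs⁻): pKₐ(CH₃SO₃H (MsOH)) ≈ -1.9 — resonance-delocalised alkanesulfonate
CF₃COO⁻: pKₐ(CF₃COOH) ≈ 0.2 — strongly electron-withdrawing CF₃ stabilises the carboxylate
F⁻: pKₐ(HF) ≈ 3.2 — small and strongly basic; the poor halide leaving group
HS⁻: pKₐ(H₂S) ≈ 7
methoxide (CH₃O⁻): pKₐ(CH₃OH) ≈ 15.5
Listed from poorest to best leaving group as asked.

methoxide (CH₃O⁻) < HS⁻ < F⁻ < CF₃COO⁻ < mesylate (OMs⁻)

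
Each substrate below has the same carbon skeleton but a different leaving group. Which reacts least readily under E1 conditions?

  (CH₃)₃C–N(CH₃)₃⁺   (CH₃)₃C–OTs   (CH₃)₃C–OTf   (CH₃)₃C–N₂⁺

(CH₃)₃C–N(CH₃)₃⁺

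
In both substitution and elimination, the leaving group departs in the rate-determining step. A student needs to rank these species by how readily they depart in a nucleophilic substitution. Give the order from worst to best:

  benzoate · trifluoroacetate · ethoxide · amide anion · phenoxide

A good leaving group is a weak base: the lower the pKₐ of its conjugate acid, the more readily it departs.
trifluoroacetate: pKₐ(CF₃COOH) ≈ 0.2
benzoate: pKₐ(C₆H₅COOH) ≈ 4.2
phenoxide: pKₐ(C₆H₅OH (phenol)) ≈ 10
ethoxide: pKₐ(CH₃CH₂OH) ≈ 16
amide anion: pKₐ(NH₃) ≈ 38
The question asks for worst first, so the sequence is read in increasing leaving-group ability.

amide anion < ethoxide < phenoxide < benzoate < trifluoroacetate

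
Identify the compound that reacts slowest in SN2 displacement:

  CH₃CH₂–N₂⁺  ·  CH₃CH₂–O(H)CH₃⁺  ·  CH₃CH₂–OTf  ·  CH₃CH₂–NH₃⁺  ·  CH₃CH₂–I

The skeletons are identical, so relative rate is governed entirely by leaving-group ability.
Leaving-group ability tracks the stability of the departed species; conjugate-acid pKₐ is the usual yardstick (lower pKₐ → better LG).
CH₃CH₂–N₂⁺ loses N₂: no meaningful conjugate acid; N₂ departs as an exceptionally stable neutral molecule
CH₃CH₂–OTf loses OTf⁻: pKₐ(CF₃SO₃H (triflic acid)) ≈ -14
CH₃CH₂–I loses I⁻: pKₐ(HI) ≈ -10
CH₃CH₂–O(H)CH₃⁺ loses R'OH: pKₐ(R'OH₂⁺) ≈ -2.4
CH₃CH₂–NH₃⁺ loses NH₃: pKₐ(NH₄⁺) ≈ 9.2

CH₃CH₂–NH₃⁺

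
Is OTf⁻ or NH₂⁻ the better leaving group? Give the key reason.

OTf⁻ is the better leaving group.
pKₐ(CF₃SO₃H (triflic acid)) ≈ -14 versus pKₐ(NH₃) ≈ 38: OTf⁻ is the much weaker base.
Charge spread over three oxygens and a CF₃ group; the premier leaving group in synthesis.

OTf⁻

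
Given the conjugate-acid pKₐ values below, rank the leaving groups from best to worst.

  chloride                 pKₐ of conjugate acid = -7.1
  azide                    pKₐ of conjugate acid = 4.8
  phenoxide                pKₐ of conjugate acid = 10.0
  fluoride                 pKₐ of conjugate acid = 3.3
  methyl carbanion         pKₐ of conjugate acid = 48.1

chloride > fluoride > azide > phenoxide > methyl carbanion

Lower conjugate-acid pKₐ ⇒ weaker base ⇒ better leaving group.
Sorting by the given values: chloride (-7.1), fluoride (3.3), azide (4.8), phenoxide (10.0), methyl carbanion (48.1).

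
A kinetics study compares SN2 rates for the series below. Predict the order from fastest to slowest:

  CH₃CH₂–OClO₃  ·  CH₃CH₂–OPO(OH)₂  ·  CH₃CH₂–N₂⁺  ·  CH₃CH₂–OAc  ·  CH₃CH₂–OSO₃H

CH₃CH₂–N₂⁺ > CH₃CH₂–OClO₃ > CH₃CH₂–OSO₃H > CH₃CH₂–OPO(OH)₂ > CH₃CH₂–OAc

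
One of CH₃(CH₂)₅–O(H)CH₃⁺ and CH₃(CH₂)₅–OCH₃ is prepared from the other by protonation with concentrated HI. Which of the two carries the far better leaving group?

From CH₃(CH₂)₅–OCH₃ the departing group would be CH₃O⁻ (pKₐ(CH₃OH) ≈ 15.5). Strong base; alkoxides do not leave unassisted.
From CH₃(CH₂)₅–O(H)CH₃⁺ the leaving group is R'OH (pKₐ(R'OH₂⁺) ≈ -2.4). Neutral; leaves from a protonated ether (an oxonium ion, R–O(H)R'⁺).
Protonation with concentrated HI works by allowing neutral methanol, rather than methoxide, to depart, making CH₃(CH₂)₅–O(H)CH₃⁺ enormously more reactive.

CH₃(CH₂)₅–O(H)CH₃⁺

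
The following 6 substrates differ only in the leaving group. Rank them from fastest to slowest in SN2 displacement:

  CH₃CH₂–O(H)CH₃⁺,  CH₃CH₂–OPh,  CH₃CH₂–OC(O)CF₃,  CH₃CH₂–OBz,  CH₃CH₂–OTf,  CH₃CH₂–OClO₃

CH₃CH₂–OTf > CH₃CH₂–OClO₃ > CH₃CH₂–O(H)CH₃⁺ > CH₃CH₂–OC(O)CF₃ > CH₃CH₂–OBz > CH₃CH₂–OPh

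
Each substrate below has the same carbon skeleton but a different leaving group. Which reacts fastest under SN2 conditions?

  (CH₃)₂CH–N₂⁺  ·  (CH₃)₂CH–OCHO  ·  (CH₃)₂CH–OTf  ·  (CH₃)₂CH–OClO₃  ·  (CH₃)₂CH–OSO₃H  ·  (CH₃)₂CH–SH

(CH₃)₂CH–N₂⁺

The skeletons are identical, so relative rate is governed entirely by leaving-group ability.
The more stable X⁻ (or X) is on its own — i.e. the weaker a base it is — the better a leaving group it makes.
(CH₃)₂CH–N₂⁺ loses N₂: no meaningful conjugate acid; N₂ departs as an exceptionally stable neutral molecule
(CH₃)₂CH–OTf loses OTf⁻: pKₐ(CF₃SO₃H (triflic acid)) ≈ -14
(CH₃)₂CH–OClO₃ loses ClO₄⁻: pKₐ(HClO₄) ≈ -10
(CH₃)₂CH–OSO₃H loses HSO₄⁻: pKₐ(H₂SO₄) ≈ -3
(CH₃)₂CH–OCHO loses HCOO⁻: pKₐ(HCOOH) ≈ 3.8
(CH₃)₂CH–SH loses HS⁻: pKₐ(H₂S) ≈ 7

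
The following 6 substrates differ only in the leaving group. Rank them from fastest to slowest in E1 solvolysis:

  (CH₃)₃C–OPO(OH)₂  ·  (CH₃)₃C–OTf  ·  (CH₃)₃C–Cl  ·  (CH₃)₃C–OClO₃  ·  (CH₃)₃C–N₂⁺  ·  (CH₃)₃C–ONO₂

With the same alkyl group throughout, only the leaving group differentiates the rates.
Leaving-group ability tracks the stability of the departed species; conjugate-acid pKₐ is the usual yardstick (lower pKₐ → better LG).
(CH₃)₃C–N₂⁺ loses N₂: no meaningful conjugate acid; N₂ departs as an exceptionally stable neutral molecule
(CH₃)₃C–OTf loses OTf⁻: pKₐ(CF₃SO₃H (triflic acid)) ≈ -14
(CH₃)₃C–OClO₃ loses ClO₄⁻: pKₐ(HClO₄) ≈ -10
(CH₃)₃C–Cl loses Cl⁻: pKₐ(HCl) ≈ -7
(CH₃)₃C–ONO₂ loses NO₃⁻: pKₐ(HNO₃) ≈ -1.3
(CH₃)₃C–OPO(OH)₂ loses H₂PO₄⁻: pKₐ(H₃PO₄) ≈ 2.1

(CH₃)₃C–N₂⁺ > (CH₃)₃C–OTf > (CH₃)₃C–OClO₃ > (CH₃)₃C–Cl > (CH₃)₃C–ONO₂ > (CH₃)₃C–OPO(OH)₂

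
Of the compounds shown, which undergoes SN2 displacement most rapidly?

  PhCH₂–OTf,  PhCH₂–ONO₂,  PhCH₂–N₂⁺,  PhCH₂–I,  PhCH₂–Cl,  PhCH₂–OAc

PhCH₂–N₂⁺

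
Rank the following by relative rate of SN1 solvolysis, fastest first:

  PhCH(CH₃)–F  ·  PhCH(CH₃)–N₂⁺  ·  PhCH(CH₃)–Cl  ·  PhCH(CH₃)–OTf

PhCH(CH₃)–N₂⁺ > PhCH(CH₃)–OTf > PhCH(CH₃)–Cl > PhCH(CH₃)–F

With the same alkyl group throughout, only the leaving group differentiates the rates.
A good leaving group is a weak base: the lower the pKₐ of its conjugate acid, the more readily it departs.
PhCH(CH₃)–N₂⁺ loses N₂: no meaningful conjugate acid; N₂ departs as an exceptionally stable neutral molecule
PhCH(CH₃)–OTf loses OTf⁻: pKₐ(CF₃SO₃H (triflic acid)) ≈ -14
PhCH(CH₃)–Cl loses Cl⁻: pKₐ(HCl) ≈ -7
PhCH(CH₃)–F loses F⁻: pKₐ(HF) ≈ 3.2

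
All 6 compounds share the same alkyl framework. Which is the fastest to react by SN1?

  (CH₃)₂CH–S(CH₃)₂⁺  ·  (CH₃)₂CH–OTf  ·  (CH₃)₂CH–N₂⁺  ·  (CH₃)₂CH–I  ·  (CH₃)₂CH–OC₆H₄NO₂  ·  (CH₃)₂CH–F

(CH₃)₂CH–N₂⁺

Identical carbon frameworks mean the comparison reduces to leaving-group quality.
Rank by basicity of the departing species: weakest base leaves most easily.
(CH₃)₂CH–N₂⁺ loses N₂: no meaningful conjugate acid; N₂ departs as an exceptionally stable neutral molecule
(CH₃)₂CH–OTf loses OTf⁻: pKₐ(CF₃SO₃H (triflic acid)) ≈ -14
(CH₃)₂CH–I loses I⁻: pKₐ(HI) ≈ -10
(CH₃)₂CH–S(CH₃)₂⁺ loses SR'₂: pKₐ(R'₂SH⁺) ≈ -7
(CH₃)₂CH–F loses F⁻: pKₐ(HF) ≈ 3.2
(CH₃)₂CH–OC₆H₄NO₂ loses p-O₂N–C₆H₄–O⁻: pKₐ(p-nitrophenol) ≈ 7.2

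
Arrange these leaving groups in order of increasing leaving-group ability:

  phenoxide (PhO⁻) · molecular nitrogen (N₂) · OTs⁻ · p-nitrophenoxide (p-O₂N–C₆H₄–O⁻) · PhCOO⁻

molecular nitrogen (N₂): no meaningful conjugate acid; N₂ departs as an exceptionally stable neutral molecule
OTs⁻: pKₐ(p-CH₃C₆H₄SO₃H (TsOH)) ≈ -2.8 — resonance-delocalised arenesulfonate
PhCOO⁻: pKₐ(C₆H₅COOH) ≈ 4.2
p-nitrophenoxide (p-O₂N–C₆H₄–O⁻): pKₐ(p-nitrophenol) ≈ 7.2 — nitro group delocalises the charge; the classic chromogenic LG
phenoxide (PhO⁻): pKₐ(C₆H₅OH (phenol)) ≈ 10
Listed from poorest to best leaving group as asked.

phenoxide (PhO⁻) < p-nitrophenoxide (p-O₂N–C₆H₄–O⁻) < PhCOO⁻ < OTs⁻ < molecular nitrogen (N₂)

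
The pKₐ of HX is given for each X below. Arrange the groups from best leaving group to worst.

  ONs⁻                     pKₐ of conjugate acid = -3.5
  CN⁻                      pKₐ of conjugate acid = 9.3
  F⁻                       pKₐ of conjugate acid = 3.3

Lower conjugate-acid pKₐ ⇒ weaker base ⇒ better leaving group.
Sorting by the given values: ONs⁻ (-3.5), F⁻ (3.3), CN⁻ (9.3).

ONs⁻ > F⁻ > CN⁻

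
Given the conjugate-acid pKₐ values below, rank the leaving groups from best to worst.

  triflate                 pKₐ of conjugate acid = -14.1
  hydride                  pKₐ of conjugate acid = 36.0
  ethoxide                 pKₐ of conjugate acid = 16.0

triflate > ethoxide > hydride

Lower conjugate-acid pKₐ ⇒ weaker base ⇒ better leaving group.
Sorting by the given values: triflate (-14.1), ethoxide (16.0), hydride (36.0).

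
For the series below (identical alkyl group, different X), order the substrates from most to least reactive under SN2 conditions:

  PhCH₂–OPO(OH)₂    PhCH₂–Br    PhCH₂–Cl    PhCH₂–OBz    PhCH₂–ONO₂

PhCH₂–Br > PhCH₂–Cl > PhCH₂–ONO₂ > PhCH₂–OPO(OH)₂ > PhCH₂–OBz

Same R in every case — rank the leaving groups.
Leaving-group ability tracks the stability of the departed species; conjugate-acid pKₐ is the usual yardstick (lower pKₐ → better LG).
PhCH₂–Br loses Br⁻: pKₐ(HBr) ≈ -9
PhCH₂–Cl loses Cl⁻: pKₐ(HCl) ≈ -7
PhCH₂–ONO₂ loses NO₃⁻: pKₐ(HNO₃) ≈ -1.3
PhCH₂–OPO(OH)₂ loses H₂PO₄⁻: pKₐ(H₃PO₄) ≈ 2.1
PhCH₂–OBz loses PhCOO⁻: pKₐ(C₆H₅COOH) ≈ 4.2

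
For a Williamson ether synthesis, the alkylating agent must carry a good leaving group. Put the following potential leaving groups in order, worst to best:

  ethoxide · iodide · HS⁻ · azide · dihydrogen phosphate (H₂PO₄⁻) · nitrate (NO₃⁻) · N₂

ethoxide < HS⁻ < azide < dihydrogen phosphate (H₂PO₄⁻) < nitrate (NO₃⁻) < iodide < N₂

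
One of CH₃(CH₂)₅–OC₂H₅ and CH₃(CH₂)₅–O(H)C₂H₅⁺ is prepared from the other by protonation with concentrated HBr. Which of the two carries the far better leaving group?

CH₃(CH₂)₅–O(H)C₂H₅⁺

From CH₃(CH₂)₅–OC₂H₅ the departing group would be CH₃CH₂O⁻ (pKₐ(CH₃CH₂OH) ≈ 16). Strong base; alkoxides do not leave unassisted.
From CH₃(CH₂)₅–O(H)C₂H₅⁺ the leaving group is R'OH (pKₐ(R'OH₂⁺) ≈ -2.4). Neutral; leaves from a protonated ether (an oxonium ion, R–O(H)R'⁺).
Protonation with concentrated HBr works by allowing neutral ethanol, rather than ethoxide, to depart, making CH₃(CH₂)₅–O(H)C₂H₅⁺ enormously more reactive.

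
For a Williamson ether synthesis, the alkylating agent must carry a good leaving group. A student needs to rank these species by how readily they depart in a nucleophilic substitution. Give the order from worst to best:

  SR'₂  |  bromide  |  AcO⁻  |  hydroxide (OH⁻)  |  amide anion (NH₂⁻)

amide anion (NH₂⁻) < hydroxide (OH⁻) < AcO⁻ < SR'₂ < bromide

The more stable X⁻ (or X) is on its own — i.e. the weaker a base it is — the better a leaving group it makes.
bromide: pKₐ(HBr) ≈ -9 — weak base; good leaving group
SR'₂: pKₐ(R'₂SH⁺) ≈ -7
AcO⁻: pKₐ(CH₃COOH) ≈ 4.8
hydroxide (OH⁻): pKₐ(H₂O) ≈ 15.7 — strong base; essentially never leaves without prior activation
amide anion (NH₂⁻): pKₐ(NH₃) ≈ 38 — extremely strong base; never a leaving group
Listed from poorest to best leaving group as asked.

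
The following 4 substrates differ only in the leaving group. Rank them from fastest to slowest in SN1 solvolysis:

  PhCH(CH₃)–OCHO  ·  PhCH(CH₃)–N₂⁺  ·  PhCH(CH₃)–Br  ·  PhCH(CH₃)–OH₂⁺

The skeletons are identical, so relative rate is governed entirely by leaving-group ability.
Leaving-group ability tracks the stability of the departed species; conjugate-acid pKₐ is the usual yardstick (lower pKₐ → better LG).
PhCH(CH₃)–N₂⁺ loses N₂: no meaningful conjugate acid; N₂ departs as an exceptionally stable neutral molecule
PhCH(CH₃)–Br loses Br⁻: pKₐ(HBr) ≈ -9
PhCH(CH₃)–OH₂⁺ loses H₂O: pKₐ(H₃O⁺) ≈ -1.7
PhCH(CH₃)–OCHO loses HCOO⁻: pKₐ(HCOOH) ≈ 3.8

PhCH(CH₃)–N₂⁺ > PhCH(CH₃)–Br > PhCH(CH₃)–OH₂⁺ > PhCH(CH₃)–OCHO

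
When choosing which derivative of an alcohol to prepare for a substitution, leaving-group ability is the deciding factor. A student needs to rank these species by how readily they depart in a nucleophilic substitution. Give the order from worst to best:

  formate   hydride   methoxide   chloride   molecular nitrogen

hydride < methoxide < formate < chloride < molecular nitrogen

molecular nitrogen: no meaningful conjugate acid; N₂ departs as an exceptionally stable neutral molecule
chloride: pKₐ(HCl) ≈ -7 — moderately weak base
formate: pKₐ(HCOOH) ≈ 3.8
methoxide: pKₐ(CH₃OH) ≈ 15.5
hydride: pKₐ(H₂) ≈ 36 — extremely strong base; leaves only in special hydride-transfer contexts
The question asks for worst first, so the sequence is read in increasing leaving-group ability.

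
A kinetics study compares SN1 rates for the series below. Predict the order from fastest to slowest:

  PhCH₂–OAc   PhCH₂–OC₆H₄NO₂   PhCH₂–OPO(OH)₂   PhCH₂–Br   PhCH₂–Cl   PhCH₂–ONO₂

Same R in every case — rank the leaving groups.
The more stable X⁻ (or X) is on its own — i.e. the weaker a base it is — the better a leaving group it makes.
PhCH₂–Br loses Br⁻: pKₐ(HBr) ≈ -9
PhCH₂–Cl loses Cl⁻: pKₐ(HCl) ≈ -7
PhCH₂–ONO₂ loses NO₃⁻: pKₐ(HNO₃) ≈ -1.3
PhCH₂–OPO(OH)₂ loses H₂PO₄⁻: pKₐ(H₃PO₄) ≈ 2.1
PhCH₂–OAc loses AcO⁻: pKₐ(CH₃COOH) ≈ 4.8
PhCH₂–OC₆H₄NO₂ loses p-O₂N–C₆H₄–O⁻: pKₐ(p-nitrophenol) ≈ 7.2

PhCH₂–Br > PhCH₂–Cl > PhCH₂–ONO₂ > PhCH₂–OPO(OH)₂ > PhCH₂–OAc > PhCH₂–OC₆H₄NO₂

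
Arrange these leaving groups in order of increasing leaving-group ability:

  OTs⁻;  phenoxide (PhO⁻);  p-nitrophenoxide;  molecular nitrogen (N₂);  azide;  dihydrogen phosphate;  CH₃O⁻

molecular nitrogen (N₂): no meaningful conjugate acid; N₂ departs as an exceptionally stable neutral molecule
OTs⁻: pKₐ(p-CH₃C₆H₄SO₃H (TsOH)) ≈ -2.8
dihydrogen phosphate: pKₐ(H₃PO₄) ≈ 2.1 — moderate base; biological leaving group after further activation
azide: pKₐ(HN₃) ≈ 4.7 — linear, resonance-stabilised
p-nitrophenoxide: pKₐ(p-nitrophenol) ≈ 7.2
phenoxide (PhO⁻): pKₐ(C₆H₅OH (phenol)) ≈ 10 — resonance into the ring helps, but still a poor LG
CH₃O⁻: pKₐ(CH₃OH) ≈ 15.5
The question asks for worst first, so the sequence is read in increasing leaving-group ability.

CH₃O⁻ < phenoxide (PhO⁻) < p-nitrophenoxide < azide < dihydrogen phosphate < OTs⁻ < molecular nitrogen (N₂)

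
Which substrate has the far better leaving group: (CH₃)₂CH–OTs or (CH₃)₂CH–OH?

(CH₃)₂CH–OTs

From (CH₃)₂CH–OH the departing group would be OH⁻ (pKₐ(H₂O) ≈ 15.7). Strong base; essentially never leaves without prior activation.
From (CH₃)₂CH–OTs the leaving group is OTs⁻ (pKₐ(p-CH₃C₆H₄SO₃H (TsOH)) ≈ -2.8). Resonance-delocalised arenesulfonate.
(In practice (CH₃)₂CH–OTs is made from (CH₃)₂CH–OH by treatment with TsCl / pyridine, converting the hydroxyl into a tosylate.)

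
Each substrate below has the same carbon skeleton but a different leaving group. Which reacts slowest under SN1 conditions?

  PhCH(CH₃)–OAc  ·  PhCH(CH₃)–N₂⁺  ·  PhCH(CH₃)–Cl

PhCH(CH₃)–OAc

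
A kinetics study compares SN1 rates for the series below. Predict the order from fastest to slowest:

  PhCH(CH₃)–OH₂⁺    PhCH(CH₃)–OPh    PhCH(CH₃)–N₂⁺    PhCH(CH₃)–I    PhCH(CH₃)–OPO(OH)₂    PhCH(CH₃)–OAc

PhCH(CH₃)–N₂⁺ > PhCH(CH₃)–I > PhCH(CH₃)–OH₂⁺ > PhCH(CH₃)–OPO(OH)₂ > PhCH(CH₃)–OAc > PhCH(CH₃)–OPh

Identical carbon frameworks mean the comparison reduces to leaving-group quality.
The more stable X⁻ (or X) is on its own — i.e. the weaker a base it is — the better a leaving group it makes.
PhCH(CH₃)–N₂⁺ loses N₂: no meaningful conjugate acid; N₂ departs as an exceptionally stable neutral molecule
PhCH(CH₃)–I loses I⁻: pKₐ(HI) ≈ -10
PhCH(CH₃)–OH₂⁺ loses H₂O: pKₐ(H₃O⁺) ≈ -1.7
PhCH(CH₃)–OPO(OH)₂ loses H₂PO₄⁻: pKₐ(H₃PO₄) ≈ 2.1
PhCH(CH₃)–OAc loses AcO⁻: pKₐ(CH₃COOH) ≈ 4.8
PhCH(CH₃)–OPh loses PhO⁻: pKₐ(C₆H₅OH (phenol)) ≈ 10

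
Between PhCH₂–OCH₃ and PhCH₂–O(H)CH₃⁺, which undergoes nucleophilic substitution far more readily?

PhCH₂–O(H)CH₃⁺

From PhCH₂–OCH₃ the departing group would be CH₃O⁻ (pKₐ(CH₃OH) ≈ 15.5). Strong base; alkoxides do not leave unassisted.
From PhCH₂–O(H)CH₃⁺ the leaving group is R'OH (pKₐ(R'OH₂⁺) ≈ -2.4). Neutral; leaves from a protonated ether (an oxonium ion, R–O(H)R'⁺).
(In practice PhCH₂–O(H)CH₃⁺ is made from PhCH₂–OCH₃ by protonation with concentrated HI, allowing neutral methanol, rather than methoxide, to depart.)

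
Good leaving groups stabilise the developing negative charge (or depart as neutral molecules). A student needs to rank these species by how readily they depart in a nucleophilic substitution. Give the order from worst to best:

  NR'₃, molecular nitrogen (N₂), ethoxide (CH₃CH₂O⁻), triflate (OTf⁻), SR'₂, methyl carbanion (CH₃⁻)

methyl carbanion (CH₃⁻) < ethoxide (CH₃CH₂O⁻) < NR'₃ < SR'₂ < triflate (OTf⁻) < molecular nitrogen (N₂)

Leaving-group ability tracks the stability of the departed species; conjugate-acid pKₐ is the usual yardstick (lower pKₐ → better LG).
molecular nitrogen (N₂): no meaningful conjugate acid; N₂ departs as an exceptionally stable neutral molecule
triflate (OTf⁻): pKₐ(CF₃SO₃H (triflic acid)) ≈ -14 — charge spread over three oxygens and a CF₃ group; the premier leaving group in synthesis
SR'₂: pKₐ(R'₂SH⁺) ≈ -7 — neutral; leaves from a sulfonium salt (R–SR'₂⁺)
NR'₃: pKₐ(R'₃NH⁺) ≈ 10.7 — neutral but still a fairly strong base; Hofmann-elimination LG
ethoxide (CH₃CH₂O⁻): pKₐ(CH₃CH₂OH) ≈ 16 — strong base; alkoxides do not leave unassisted
methyl carbanion (CH₃⁻): pKₐ(CH₄) ≈ 48 — unstabilised carbanion; the worst conceivable leaving group
Reversing gives the worst-to-best order requested.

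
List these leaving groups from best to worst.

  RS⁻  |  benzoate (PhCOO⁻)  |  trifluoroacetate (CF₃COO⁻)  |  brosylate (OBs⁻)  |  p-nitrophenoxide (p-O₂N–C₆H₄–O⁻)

brosylate (OBs⁻) > trifluoroacetate (CF₃COO⁻) > benzoate (PhCOO⁻) > p-nitrophenoxide (p-O₂N–C₆H₄–O⁻) > RS⁻

Rank by basicity of the departing species: weakest base leaves most easily.
brosylate (OBs⁻): pKₐ(p-BrC₆H₄SO₃H) ≈ -2.8
trifluoroacetate (CF₃COO⁻): pKₐ(CF₃COOH) ≈ 0.2
benzoate (PhCOO⁻): pKₐ(C₆H₅COOH) ≈ 4.2
p-nitrophenoxide (p-O₂N–C₆H₄–O⁻): pKₐ(p-nitrophenol) ≈ 7.2 — nitro group delocalises the charge; the classic chromogenic LG
RS⁻: pKₐ(RSH (a thiol)) ≈ 10.5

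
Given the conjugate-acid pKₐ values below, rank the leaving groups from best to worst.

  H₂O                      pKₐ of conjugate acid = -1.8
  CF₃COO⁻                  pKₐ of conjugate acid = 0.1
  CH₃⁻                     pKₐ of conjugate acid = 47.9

H₂O > CF₃COO⁻ > CH₃⁻

Lower conjugate-acid pKₐ ⇒ weaker base ⇒ better leaving group.
Sorting by the given values: H₂O (-1.8), CF₃COO⁻ (0.1), CH₃⁻ (47.9).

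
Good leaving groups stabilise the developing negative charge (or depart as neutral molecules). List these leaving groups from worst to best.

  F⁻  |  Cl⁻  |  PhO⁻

Leaving-group ability tracks the stability of the departed species; conjugate-acid pKₐ is the usual yardstick (lower pKₐ → better LG).
Cl⁻: pKₐ(HCl) ≈ -7 — moderately weak base
F⁻: pKₐ(HF) ≈ 3.2 — small and strongly basic; the poor halide leaving group
PhO⁻: pKₐ(C₆H₅OH (phenol)) ≈ 10 — resonance into the ring helps, but still a poor LG
The question asks for worst first, so the sequence is read in increasing leaving-group ability.

PhO⁻ < F⁻ < Cl⁻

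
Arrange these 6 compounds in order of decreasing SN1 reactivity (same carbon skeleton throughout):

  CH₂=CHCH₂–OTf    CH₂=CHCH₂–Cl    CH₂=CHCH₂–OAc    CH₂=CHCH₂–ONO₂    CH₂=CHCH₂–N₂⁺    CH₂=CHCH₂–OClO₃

CH₂=CHCH₂–N₂⁺ > CH₂=CHCH₂–OTf > CH₂=CHCH₂–OClO₃ > CH₂=CHCH₂–Cl > CH₂=CHCH₂–ONO₂ > CH₂=CHCH₂–OAc

Identical carbon frameworks mean the comparison reduces to leaving-group quality.
Rank by basicity of the departing species: weakest base leaves most easily.
CH₂=CHCH₂–N₂⁺ loses N₂: no meaningful conjugate acid; N₂ departs as an exceptionally stable neutral molecule
CH₂=CHCH₂–OTf loses OTf⁻: pKₐ(CF₃SO₃H (triflic acid)) ≈ -14
CH₂=CHCH₂–OClO₃ loses ClO₄⁻: pKₐ(HClO₄) ≈ -10
CH₂=CHCH₂–Cl loses Cl⁻: pKₐ(HCl) ≈ -7
CH₂=CHCH₂–ONO₂ loses NO₃⁻: pKₐ(HNO₃) ≈ -1.3
CH₂=CHCH₂–OAc loses AcO⁻: pKₐ(CH₃COOH) ≈ 4.8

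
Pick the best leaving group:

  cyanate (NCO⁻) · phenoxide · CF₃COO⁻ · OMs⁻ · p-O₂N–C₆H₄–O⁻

OMs⁻

The more stable X⁻ (or X) is on its own — i.e. the weaker a base it is — the better a leaving group it makes.
OMs⁻: pKₐ(CH₃SO₃H (MsOH)) ≈ -1.9
CF₃COO⁻: pKₐ(CF₃COOH) ≈ 0.2
cyanate (NCO⁻): pKₐ(HOCN) ≈ 3.5
p-O₂N–C₆H₄–O⁻: pKₐ(p-nitrophenol) ≈ 7.2
phenoxide: pKₐ(C₆H₅OH (phenol)) ≈ 10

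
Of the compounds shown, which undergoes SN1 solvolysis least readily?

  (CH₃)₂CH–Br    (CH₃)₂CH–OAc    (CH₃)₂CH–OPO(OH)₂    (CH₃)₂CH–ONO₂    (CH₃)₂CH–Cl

Identical carbon frameworks mean the comparison reduces to leaving-group quality.
A good leaving group is a weak base: the lower the pKₐ of its conjugate acid, the more readily it departs.
(CH₃)₂CH–Br loses Br⁻: pKₐ(HBr) ≈ -9
(CH₃)₂CH–Cl loses Cl⁻: pKₐ(HCl) ≈ -7
(CH₃)₂CH–ONO₂ loses NO₃⁻: pKₐ(HNO₃) ≈ -1.3
(CH₃)₂CH–OPO(OH)₂ loses H₂PO₄⁻: pKₐ(H₃PO₄) ≈ 2.1
(CH₃)₂CH–OAc loses AcO⁻: pKₐ(CH₃COOH) ≈ 4.8

(CH₃)₂CH–OAc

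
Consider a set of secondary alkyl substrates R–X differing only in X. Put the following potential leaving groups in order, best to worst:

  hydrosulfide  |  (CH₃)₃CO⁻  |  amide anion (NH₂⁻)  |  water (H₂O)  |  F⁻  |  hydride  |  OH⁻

A good leaving group is a weak base: the lower the pKₐ of its conjugate acid, the more readily it departs.
water (H₂O): pKₐ(H₃O⁺) ≈ -1.7 — neutral; leaves from a protonated alcohol (R–OH₂⁺)
F⁻: pKₐ(HF) ≈ 3.2 — small and strongly basic; the poor halide leaving group
hydrosulfide: pKₐ(H₂S) ≈ 7 — larger and more polarisable than the oxygen analogue
OH⁻: pKₐ(H₂O) ≈ 15.7 — strong base; essentially never leaves without prior activation
(CH₃)₃CO⁻: pKₐ(t-BuOH) ≈ 18 — bulky, strongly basic alkoxide
hydride: pKₐ(H₂) ≈ 36 — extremely strong base; leaves only in special hydride-transfer contexts
amide anion (NH₂⁻): pKₐ(NH₃) ≈ 38

water (H₂O) > F⁻ > hydrosulfide > OH⁻ > (CH₃)₃CO⁻ > hydride > amide anion (NH₂⁻)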